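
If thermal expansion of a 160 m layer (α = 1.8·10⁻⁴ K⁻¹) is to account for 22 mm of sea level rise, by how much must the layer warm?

ΔT = Δh/(αH) = 0.022 / (1.8×10⁻⁴ × 160) ≈ 0.7639 °C

0.764 °C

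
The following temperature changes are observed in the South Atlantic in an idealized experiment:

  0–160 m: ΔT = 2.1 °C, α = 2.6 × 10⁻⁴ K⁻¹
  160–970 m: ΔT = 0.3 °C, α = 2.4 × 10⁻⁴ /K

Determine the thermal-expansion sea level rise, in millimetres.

146 mm of thermosteric rise

0–160 m: 2.6×10⁻⁴ × 160 × 2.1 = 0.08736 m
0.3 × 2.4×10⁻⁴ × 810 = 0.05832 m
Δh = 0.08736 + 0.05832 = 0.14568 m ≈ 146 mm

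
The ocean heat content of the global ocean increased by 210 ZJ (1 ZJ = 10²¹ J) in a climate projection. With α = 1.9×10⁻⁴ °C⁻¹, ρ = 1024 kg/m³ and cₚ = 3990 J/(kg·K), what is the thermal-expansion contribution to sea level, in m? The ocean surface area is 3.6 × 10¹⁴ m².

Per unit area: Q = 210×10²¹ / (3.6×10¹⁴) ≈ 5.833×10⁸ J/m²
Δh = αQ/(ρcₚ) = 1.9×10⁻⁴ × 5.833×10⁸ / (1024 × 3990) ≈ 0.027125 m

0.0271 m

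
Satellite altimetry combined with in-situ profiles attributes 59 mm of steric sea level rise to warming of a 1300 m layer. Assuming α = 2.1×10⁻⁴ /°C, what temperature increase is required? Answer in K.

ΔT = Δh/(αH) = 0.059 / (2.1×10⁻⁴ × 1300) ≈ 0.2161 K

ΔT ≈ 0.22 K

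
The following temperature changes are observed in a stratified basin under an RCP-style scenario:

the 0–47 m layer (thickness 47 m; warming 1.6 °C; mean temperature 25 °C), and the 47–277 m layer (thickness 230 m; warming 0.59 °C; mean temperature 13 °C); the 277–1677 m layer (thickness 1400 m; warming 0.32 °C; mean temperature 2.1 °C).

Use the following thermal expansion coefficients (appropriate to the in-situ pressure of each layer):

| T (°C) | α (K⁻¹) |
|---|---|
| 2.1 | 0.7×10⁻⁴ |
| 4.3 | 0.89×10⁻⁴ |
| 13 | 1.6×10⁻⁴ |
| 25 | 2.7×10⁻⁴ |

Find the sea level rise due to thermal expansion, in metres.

Layer 1 at 25 °C → α = 2.7×10⁻⁴ K⁻¹
Layer 2 at 13 °C → α = 1.6×10⁻⁴ K⁻¹
Layer 3 at 2.1 °C → α = 0.7×10⁻⁴ K⁻¹
Layer 1: 47 × 1.6 × 2.7×10⁻⁴ = 0.020304 m
Layer 2: 230 × 0.59 × 1.6×10⁻⁴ = 0.021712 m
Layer 3: 0.7×10⁻⁴ × 0.32 × 1400 = 0.03136 m
Δh = 0.020304 + 0.021712 + 0.03136 = 0.073376 m

about 0.0734 m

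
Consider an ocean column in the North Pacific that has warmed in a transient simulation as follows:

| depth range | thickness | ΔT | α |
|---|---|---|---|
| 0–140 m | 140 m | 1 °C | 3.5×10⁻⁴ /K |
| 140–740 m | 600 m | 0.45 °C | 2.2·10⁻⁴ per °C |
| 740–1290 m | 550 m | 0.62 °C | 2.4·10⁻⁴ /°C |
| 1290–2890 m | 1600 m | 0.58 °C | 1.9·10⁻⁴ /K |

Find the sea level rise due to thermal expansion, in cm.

140 × 1 × 3.5×10⁻⁴ = 0.04900 m
Layer 2: 0.45 × 2.2×10⁻⁴ × 600 = 0.05940 m
Layer 3: 0.62 × 2.4×10⁻⁴ × 550 = 0.08184 m
Layer 4: 1600 × 1.9×10⁻⁴ × 0.58 = 0.17632 m
Δh = 0.04900 + 0.05940 + 0.08184 + 0.17632 = 0.36656 m ≈ 37 cm

about 37 cm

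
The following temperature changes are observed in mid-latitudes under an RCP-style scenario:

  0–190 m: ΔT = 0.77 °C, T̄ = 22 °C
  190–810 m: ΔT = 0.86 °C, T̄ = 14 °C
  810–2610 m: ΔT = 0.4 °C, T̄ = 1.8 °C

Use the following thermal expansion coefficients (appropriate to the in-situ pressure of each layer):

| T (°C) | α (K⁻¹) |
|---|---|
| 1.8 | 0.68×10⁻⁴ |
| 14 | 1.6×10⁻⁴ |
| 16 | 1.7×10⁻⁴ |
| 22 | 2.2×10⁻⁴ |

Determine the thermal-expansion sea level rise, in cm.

16.6 cm

Layer 1 at 22 °C → α = 2.2×10⁻⁴ K⁻¹
Layer 2 at 14 °C → α = 1.6×10⁻⁴ K⁻¹
Layer 3 at 1.8 °C → α = 0.68×10⁻⁴ K⁻¹
0–190 m: 0.77 × 2.2×10⁻⁴ × 190 = 0.032186 m
620 × 1.6×10⁻⁴ × 0.86 = 0.085312 m
810–2610 m: 1800 × 0.4 × 0.68×10⁻⁴ = 0.04896 m
Δh = 0.032186 + 0.085312 + 0.04896 = 0.166458 m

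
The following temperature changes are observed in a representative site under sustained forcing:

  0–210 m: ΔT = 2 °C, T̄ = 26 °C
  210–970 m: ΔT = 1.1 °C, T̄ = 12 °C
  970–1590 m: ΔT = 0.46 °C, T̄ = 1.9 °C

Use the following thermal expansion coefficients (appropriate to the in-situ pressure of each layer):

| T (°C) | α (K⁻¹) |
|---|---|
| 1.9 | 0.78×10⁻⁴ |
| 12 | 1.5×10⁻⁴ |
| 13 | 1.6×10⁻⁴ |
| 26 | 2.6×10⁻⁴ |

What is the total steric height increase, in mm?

Layer 1 at 26 °C → α = 2.6×10⁻⁴ K⁻¹
Layer 2 at 12 °C → α = 1.5×10⁻⁴ K⁻¹
Layer 3 at 1.9 °C → α = 0.78×10⁻⁴ K⁻¹
210 × 2 × 2.6×10⁻⁴ = 0.10920 m
Layer 2: 1.1 × 1.5×10⁻⁴ × 760 = 0.12540 m
970–1590 m: 0.46 × 0.78×10⁻⁴ × 620 = 0.0222456 m
Δh = 0.10920 + 0.12540 + 0.0222456 = 0.2568456 m ≈ 260 mm

about 260 mm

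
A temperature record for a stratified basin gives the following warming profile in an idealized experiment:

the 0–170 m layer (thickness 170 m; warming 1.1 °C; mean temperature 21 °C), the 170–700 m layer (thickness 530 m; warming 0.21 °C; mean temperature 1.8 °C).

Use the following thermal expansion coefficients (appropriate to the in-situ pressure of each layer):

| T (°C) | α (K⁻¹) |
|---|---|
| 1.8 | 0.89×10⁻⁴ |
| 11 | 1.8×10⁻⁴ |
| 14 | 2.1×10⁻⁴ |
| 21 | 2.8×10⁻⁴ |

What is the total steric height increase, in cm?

about 6.23 cm

Layer 1 at 21 °C → α = 2.8×10⁻⁴ K⁻¹
Layer 2 at 1.8 °C → α = 0.89×10⁻⁴ K⁻¹
Layer 1: 2.8×10⁻⁴ × 170 × 1.1 = 0.05236 m
Layer 2: 0.89×10⁻⁴ × 530 × 0.21 = 0.0099057 m
Δh = 0.05236 + 0.0099057 = 0.0622657 m ≈ 6.23 cm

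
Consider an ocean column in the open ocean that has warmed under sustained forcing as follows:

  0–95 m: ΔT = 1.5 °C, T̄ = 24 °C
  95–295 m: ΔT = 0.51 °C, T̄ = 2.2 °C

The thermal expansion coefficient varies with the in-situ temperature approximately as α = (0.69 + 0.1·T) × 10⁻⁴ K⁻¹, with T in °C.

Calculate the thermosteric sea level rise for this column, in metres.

Layer 1: α = (0.69 + 0.1×24)×10⁻⁴ = 3.09×10⁻⁴ K⁻¹
Layer 2: α = (0.69 + 0.1×2.2)×10⁻⁴ = 0.91×10⁻⁴ K⁻¹
0–95 m: 1.5 × 95 × 3.09×10⁻⁴ = 0.0440325 m
Layer 2: 0.91×10⁻⁴ × 0.51 × 200 = 0.009282 m
Δh = 0.0440325 + 0.009282 = 0.0533145 m

Δh = 0.0533 m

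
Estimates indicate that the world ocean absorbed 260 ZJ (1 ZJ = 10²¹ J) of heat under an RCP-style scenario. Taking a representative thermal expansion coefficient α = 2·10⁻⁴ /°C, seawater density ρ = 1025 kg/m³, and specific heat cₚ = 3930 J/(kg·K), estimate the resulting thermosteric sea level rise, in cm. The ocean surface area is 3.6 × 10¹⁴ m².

Per unit area: Q = 260×10²¹ / (3.6×10¹⁴) ≈ 7.222×10⁸ J/m²
Δh = αQ/(ρcₚ) = 2×10⁻⁴ × 7.222×10⁸ / (1025 × 3930) ≈ 0.035857 m

3.59 cm of thermosteric rise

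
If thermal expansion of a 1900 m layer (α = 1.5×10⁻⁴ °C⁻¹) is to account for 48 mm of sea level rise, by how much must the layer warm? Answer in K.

ΔT = Δh/(αH) = 0.048 / (1.5×10⁻⁴ × 1900) ≈ 0.1684 K

0.17 K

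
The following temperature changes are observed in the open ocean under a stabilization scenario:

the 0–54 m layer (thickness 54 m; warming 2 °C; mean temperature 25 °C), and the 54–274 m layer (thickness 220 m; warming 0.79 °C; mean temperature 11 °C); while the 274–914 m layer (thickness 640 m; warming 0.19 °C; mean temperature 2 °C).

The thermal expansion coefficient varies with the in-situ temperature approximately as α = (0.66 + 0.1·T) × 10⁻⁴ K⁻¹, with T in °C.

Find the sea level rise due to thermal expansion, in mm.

Δh = 75.2 mm

Layer 1: α = (0.66 + 0.1×25)×10⁻⁴ = 3.16×10⁻⁴ K⁻¹
Layer 2: α = (0.66 + 0.1×11)×10⁻⁴ = 1.76×10⁻⁴ K⁻¹
Layer 3: α = (0.66 + 0.1×2)×10⁻⁴ = 0.86×10⁻⁴ K⁻¹
0–54 m: 3.16×10⁻⁴ × 54 × 2 = 0.034128 m
Layer 2: 1.76×10⁻⁴ × 0.79 × 220 = 0.0305888 m
274–914 m: 640 × 0.86×10⁻⁴ × 0.19 = 0.0104576 m
Δh = 0.034128 + 0.0305888 + 0.0104576 = 0.0751744 m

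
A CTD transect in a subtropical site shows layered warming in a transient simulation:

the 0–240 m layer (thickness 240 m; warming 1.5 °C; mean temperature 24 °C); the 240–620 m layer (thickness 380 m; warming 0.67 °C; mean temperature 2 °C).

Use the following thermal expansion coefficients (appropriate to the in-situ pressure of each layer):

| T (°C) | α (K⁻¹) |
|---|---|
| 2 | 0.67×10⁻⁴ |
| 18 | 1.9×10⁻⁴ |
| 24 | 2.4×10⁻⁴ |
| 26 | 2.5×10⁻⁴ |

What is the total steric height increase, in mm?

Layer 1 at 24 °C → α = 2.4×10⁻⁴ K⁻¹
Layer 2 at 2 °C → α = 0.67×10⁻⁴ K⁻¹
Layer 1: 2.4×10⁻⁴ × 1.5 × 240 = 0.08640 m
0.67×10⁻⁴ × 380 × 0.67 = 0.0170582 m
Δh = 0.08640 + 0.0170582 = 0.1034582 m ≈ 100 mm

Δh = 100 mm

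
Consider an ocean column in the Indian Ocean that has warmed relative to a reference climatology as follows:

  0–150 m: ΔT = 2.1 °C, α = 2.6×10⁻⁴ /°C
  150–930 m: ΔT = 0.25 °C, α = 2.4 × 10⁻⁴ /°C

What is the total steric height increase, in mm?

Δh = 129 mm

2.1 × 2.6×10⁻⁴ × 150 = 0.08190 m
150–930 m: 780 × 0.25 × 2.4×10⁻⁴ = 0.04680 m
Δh = 0.08190 + 0.04680 = 0.12870 m ≈ 129 mm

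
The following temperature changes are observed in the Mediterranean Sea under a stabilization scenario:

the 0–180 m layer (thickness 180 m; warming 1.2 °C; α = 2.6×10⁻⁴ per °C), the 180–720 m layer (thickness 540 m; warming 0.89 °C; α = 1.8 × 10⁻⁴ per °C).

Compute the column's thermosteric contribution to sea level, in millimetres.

0–180 m: 180 × 1.2 × 2.6×10⁻⁴ = 0.05616 m
0.89 × 540 × 1.8×10⁻⁴ = 0.086508 m
Δh = 0.05616 + 0.086508 = 0.142668 m

Δh ≈ 143 mm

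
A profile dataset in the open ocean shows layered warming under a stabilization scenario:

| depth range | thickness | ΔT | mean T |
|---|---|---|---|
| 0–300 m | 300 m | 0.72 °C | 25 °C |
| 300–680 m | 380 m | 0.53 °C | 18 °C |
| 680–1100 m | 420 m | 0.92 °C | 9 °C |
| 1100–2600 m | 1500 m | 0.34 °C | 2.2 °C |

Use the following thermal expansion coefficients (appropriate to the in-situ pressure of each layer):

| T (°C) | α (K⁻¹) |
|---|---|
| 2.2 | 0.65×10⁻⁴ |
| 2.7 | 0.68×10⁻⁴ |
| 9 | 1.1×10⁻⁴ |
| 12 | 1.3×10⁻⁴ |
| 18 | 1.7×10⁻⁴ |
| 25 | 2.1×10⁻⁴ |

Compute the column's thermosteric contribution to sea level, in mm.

155 mm

Layer 1 at 25 °C → α = 2.1×10⁻⁴ K⁻¹
Layer 2 at 18 °C → α = 1.7×10⁻⁴ K⁻¹
Layer 3 at 9 °C → α = 1.1×10⁻⁴ K⁻¹
Layer 4 at 2.2 °C → α = 0.65×10⁻⁴ K⁻¹
2.1×10⁻⁴ × 0.72 × 300 = 0.04536 m
380 × 0.53 × 1.7×10⁻⁴ = 0.034238 m
Layer 3: 1.1×10⁻⁴ × 420 × 0.92 = 0.042504 m
Layer 4: 1500 × 0.65×10⁻⁴ × 0.34 = 0.03315 m
Δh = 0.04536 + 0.034238 + 0.042504 + 0.03315 = 0.155252 m ≈ 155 mm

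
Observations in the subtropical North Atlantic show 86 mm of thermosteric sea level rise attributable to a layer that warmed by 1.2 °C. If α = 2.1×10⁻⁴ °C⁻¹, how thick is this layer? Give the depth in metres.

H = Δh/(αΔT) = 0.086 / (2.1×10⁻⁴ × 1.2) ≈ 341.3 m

341 m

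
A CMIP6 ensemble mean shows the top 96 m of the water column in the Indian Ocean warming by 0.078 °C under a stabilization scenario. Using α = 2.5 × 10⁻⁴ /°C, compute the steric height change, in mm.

Δh ≈ 1.87 mm

Δh = αΔT·H = 2.5×10⁻⁴ × 0.078 × 96 = 0.001872 m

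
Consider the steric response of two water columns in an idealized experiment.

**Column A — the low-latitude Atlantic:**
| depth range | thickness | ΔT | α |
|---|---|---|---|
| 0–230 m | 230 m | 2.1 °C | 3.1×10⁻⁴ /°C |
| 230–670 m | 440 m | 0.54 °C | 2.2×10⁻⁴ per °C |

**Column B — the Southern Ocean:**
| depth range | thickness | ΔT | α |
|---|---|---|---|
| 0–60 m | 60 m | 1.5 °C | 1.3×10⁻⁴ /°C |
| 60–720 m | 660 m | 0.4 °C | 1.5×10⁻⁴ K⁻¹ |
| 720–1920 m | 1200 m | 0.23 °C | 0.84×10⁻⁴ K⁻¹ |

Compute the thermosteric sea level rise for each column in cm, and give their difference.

A Layer 1: 230 × 3.1×10⁻⁴ × 2.1 = 0.14973 m
A Layer 2: 0.54 × 2.2×10⁻⁴ × 440 = 0.052272 m
A total: 0.202002 m
B Layer 1: 1.5 × 1.3×10⁻⁴ × 60 = 0.01170 m
B 60–720 m: 1.5×10⁻⁴ × 0.4 × 660 = 0.03960 m
B 1200 × 0.84×10⁻⁴ × 0.23 = 0.023184 m
B total: 0.074484 m
Difference: 0.202002 − 0.074484 = 0.127518 m

A: 20 cm; B: 7.4 cm; difference 13 cm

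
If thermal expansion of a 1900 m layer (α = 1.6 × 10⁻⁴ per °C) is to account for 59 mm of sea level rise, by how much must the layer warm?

about 0.194 K

ΔT = Δh/(αH) = 0.059 / (1.6×10⁻⁴ × 1900) ≈ 0.1941 K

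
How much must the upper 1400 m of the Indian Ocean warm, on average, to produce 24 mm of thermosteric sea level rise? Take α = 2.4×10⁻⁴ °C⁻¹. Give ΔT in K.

about 0.0714 K

ΔT = Δh/(αH) = 0.024 / (2.4×10⁻⁴ × 1400) ≈ 0.07143 K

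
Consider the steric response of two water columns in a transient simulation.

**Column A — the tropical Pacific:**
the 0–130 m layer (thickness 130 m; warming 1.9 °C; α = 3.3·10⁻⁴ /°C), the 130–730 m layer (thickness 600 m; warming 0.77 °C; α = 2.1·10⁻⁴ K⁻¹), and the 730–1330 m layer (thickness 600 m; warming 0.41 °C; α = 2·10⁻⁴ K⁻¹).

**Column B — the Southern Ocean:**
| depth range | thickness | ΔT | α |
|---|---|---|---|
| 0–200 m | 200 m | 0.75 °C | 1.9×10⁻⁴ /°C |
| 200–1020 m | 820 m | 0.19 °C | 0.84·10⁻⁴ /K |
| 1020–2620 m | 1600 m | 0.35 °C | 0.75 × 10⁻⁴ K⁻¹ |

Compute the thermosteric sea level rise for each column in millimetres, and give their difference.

A 130 × 1.9 × 3.3×10⁻⁴ = 0.08151 m
A Layer 2: 0.77 × 2.1×10⁻⁴ × 600 = 0.09702 m
A 600 × 2×10⁻⁴ × 0.41 = 0.04920 m
A total: 0.22773 m
B 1.9×10⁻⁴ × 0.75 × 200 = 0.02850 m
B 200–1020 m: 0.19 × 820 × 0.84×10⁻⁴ = 0.0130872 m
B 1020–2620 m: 0.75×10⁻⁴ × 1600 × 0.35 = 0.04200 m
B total: 0.0835872 m
Difference: 0.22773 − 0.0835872 = 0.1441428 m

Δh_A ≈ 228 mm, Δh_B ≈ 83.6 mm; difference ≈ 144 mm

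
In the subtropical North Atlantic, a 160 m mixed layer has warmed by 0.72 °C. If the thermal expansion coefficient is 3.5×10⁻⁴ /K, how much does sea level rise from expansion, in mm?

about 40.3 mm

Δh = αΔT·H = 3.5×10⁻⁴ × 0.72 × 160 = 0.04032 m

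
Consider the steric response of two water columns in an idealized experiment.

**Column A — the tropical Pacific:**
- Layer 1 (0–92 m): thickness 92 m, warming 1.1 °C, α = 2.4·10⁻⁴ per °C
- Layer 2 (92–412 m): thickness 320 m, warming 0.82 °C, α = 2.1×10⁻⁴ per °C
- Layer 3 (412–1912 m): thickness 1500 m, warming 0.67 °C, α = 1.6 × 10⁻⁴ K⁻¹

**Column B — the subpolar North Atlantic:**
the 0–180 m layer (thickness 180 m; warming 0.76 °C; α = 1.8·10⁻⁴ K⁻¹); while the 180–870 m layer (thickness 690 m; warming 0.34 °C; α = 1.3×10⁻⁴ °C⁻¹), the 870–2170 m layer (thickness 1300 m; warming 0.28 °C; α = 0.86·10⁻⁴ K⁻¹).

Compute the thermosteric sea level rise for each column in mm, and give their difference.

A: 240 mm; B: 86 mm; difference 150 mm

A 2.4×10⁻⁴ × 92 × 1.1 = 0.024288 m
A 92–412 m: 320 × 2.1×10⁻⁴ × 0.82 = 0.055104 m
A 1.6×10⁻⁴ × 1500 × 0.67 = 0.16080 m
A total: 0.240192 m
B Layer 1: 0.76 × 180 × 1.8×10⁻⁴ = 0.024624 m
B Layer 2: 1.3×10⁻⁴ × 690 × 0.34 = 0.030498 m
B 1300 × 0.28 × 0.86×10⁻⁴ = 0.031304 m
B total: 0.086426 m
Difference: 0.240192 − 0.086426 = 0.153766 m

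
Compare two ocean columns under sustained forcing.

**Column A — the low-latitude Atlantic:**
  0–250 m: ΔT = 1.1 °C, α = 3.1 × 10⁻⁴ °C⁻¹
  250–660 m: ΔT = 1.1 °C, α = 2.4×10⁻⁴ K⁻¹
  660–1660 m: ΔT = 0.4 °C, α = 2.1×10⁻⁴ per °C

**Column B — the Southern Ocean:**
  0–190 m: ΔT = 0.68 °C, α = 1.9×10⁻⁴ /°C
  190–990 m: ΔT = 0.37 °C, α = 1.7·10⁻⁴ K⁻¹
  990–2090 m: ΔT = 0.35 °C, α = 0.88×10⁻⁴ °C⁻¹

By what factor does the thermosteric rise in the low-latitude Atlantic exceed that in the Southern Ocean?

≈ 2.6×

A Layer 1: 250 × 1.1 × 3.1×10⁻⁴ = 0.08525 m
A Layer 2: 2.4×10⁻⁴ × 1.1 × 410 = 0.10824 m
A 2.1×10⁻⁴ × 1000 × 0.4 = 0.08400 m
A total: 0.27749 m
B 190 × 0.68 × 1.9×10⁻⁴ = 0.024548 m
B Layer 2: 800 × 1.7×10⁻⁴ × 0.37 = 0.05032 m
B 990–2090 m: 1100 × 0.88×10⁻⁴ × 0.35 = 0.03388 m
B total: 0.108748 m
Ratio: 0.27749 / 0.108748 ≈ 2.552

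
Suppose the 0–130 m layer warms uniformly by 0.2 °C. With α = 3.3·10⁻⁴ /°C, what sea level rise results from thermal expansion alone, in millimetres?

Δh = αΔT·H = 3.3×10⁻⁴ × 0.2 × 130 = 0.00858 m

8.58 mm of thermosteric rise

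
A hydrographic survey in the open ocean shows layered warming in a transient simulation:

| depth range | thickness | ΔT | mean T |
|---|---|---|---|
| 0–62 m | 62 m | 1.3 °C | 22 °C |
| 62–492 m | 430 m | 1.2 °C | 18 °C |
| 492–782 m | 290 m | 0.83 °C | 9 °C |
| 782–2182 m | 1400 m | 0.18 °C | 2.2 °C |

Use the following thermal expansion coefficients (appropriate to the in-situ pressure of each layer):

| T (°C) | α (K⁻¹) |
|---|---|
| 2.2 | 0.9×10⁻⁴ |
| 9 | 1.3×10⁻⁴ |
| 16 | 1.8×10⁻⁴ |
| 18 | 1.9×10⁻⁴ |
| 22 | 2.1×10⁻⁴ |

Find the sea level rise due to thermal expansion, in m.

Layer 1 at 22 °C → α = 2.1×10⁻⁴ K⁻¹
Layer 2 at 18 °C → α = 1.9×10⁻⁴ K⁻¹
Layer 3 at 9 °C → α = 1.3×10⁻⁴ K⁻¹
Layer 4 at 2.2 °C → α = 0.9×10⁻⁴ K⁻¹
0–62 m: 1.3 × 2.1×10⁻⁴ × 62 = 0.016926 m
1.2 × 1.9×10⁻⁴ × 430 = 0.09804 m
492–782 m: 290 × 1.3×10⁻⁴ × 0.83 = 0.031291 m
782–2182 m: 1400 × 0.9×10⁻⁴ × 0.18 = 0.02268 m
Δh = 0.016926 + 0.09804 + 0.031291 + 0.02268 = 0.168937 m ≈ 0.169 m

Δh ≈ 0.169 m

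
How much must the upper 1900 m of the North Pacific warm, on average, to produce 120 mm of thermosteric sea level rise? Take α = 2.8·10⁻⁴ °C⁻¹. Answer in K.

ΔT = Δh/(αH) = 0.12 / (2.8×10⁻⁴ × 1900) ≈ 0.2256 K

about 0.226 K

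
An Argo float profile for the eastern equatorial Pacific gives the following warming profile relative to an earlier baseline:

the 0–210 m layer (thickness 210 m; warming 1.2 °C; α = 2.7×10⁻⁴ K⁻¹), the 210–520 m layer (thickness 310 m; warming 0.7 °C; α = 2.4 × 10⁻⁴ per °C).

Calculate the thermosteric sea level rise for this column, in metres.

0.12 m of thermosteric rise

0–210 m: 1.2 × 210 × 2.7×10⁻⁴ = 0.06804 m
Layer 2: 2.4×10⁻⁴ × 310 × 0.7 = 0.05208 m
Δh = 0.06804 + 0.05208 = 0.12012 m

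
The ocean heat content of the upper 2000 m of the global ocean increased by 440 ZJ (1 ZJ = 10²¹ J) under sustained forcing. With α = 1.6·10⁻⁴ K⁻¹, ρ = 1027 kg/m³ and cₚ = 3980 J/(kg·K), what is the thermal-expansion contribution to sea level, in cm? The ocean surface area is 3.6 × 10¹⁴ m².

Per unit area: Q = 440×10²¹ / (3.6×10¹⁴) ≈ 1.222×10⁹ J/m²
Δh = αQ/(ρcₚ) = 1.6×10⁻⁴ × 1.222×10⁹ / (1027 × 3980) ≈ 0.047834 m

about 4.78 cm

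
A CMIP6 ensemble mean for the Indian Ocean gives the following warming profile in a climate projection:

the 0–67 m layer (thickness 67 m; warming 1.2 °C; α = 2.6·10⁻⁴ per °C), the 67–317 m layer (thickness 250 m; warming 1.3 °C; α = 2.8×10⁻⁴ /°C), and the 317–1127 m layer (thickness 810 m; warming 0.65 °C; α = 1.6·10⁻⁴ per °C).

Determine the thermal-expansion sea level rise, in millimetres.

2.6×10⁻⁴ × 67 × 1.2 = 0.020904 m
Layer 2: 1.3 × 250 × 2.8×10⁻⁴ = 0.09100 m
317–1127 m: 0.65 × 810 × 1.6×10⁻⁴ = 0.08424 m
Δh = 0.020904 + 0.09100 + 0.08424 = 0.196144 m

196 mm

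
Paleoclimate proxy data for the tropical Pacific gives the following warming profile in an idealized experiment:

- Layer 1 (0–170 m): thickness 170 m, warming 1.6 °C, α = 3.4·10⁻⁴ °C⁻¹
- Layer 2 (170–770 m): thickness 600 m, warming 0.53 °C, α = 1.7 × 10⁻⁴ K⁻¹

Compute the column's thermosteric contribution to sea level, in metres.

Δh = 0.147 m

Layer 1: 170 × 1.6 × 3.4×10⁻⁴ = 0.09248 m
Layer 2: 600 × 1.7×10⁻⁴ × 0.53 = 0.05406 m
Δh = 0.09248 + 0.05406 = 0.14654 m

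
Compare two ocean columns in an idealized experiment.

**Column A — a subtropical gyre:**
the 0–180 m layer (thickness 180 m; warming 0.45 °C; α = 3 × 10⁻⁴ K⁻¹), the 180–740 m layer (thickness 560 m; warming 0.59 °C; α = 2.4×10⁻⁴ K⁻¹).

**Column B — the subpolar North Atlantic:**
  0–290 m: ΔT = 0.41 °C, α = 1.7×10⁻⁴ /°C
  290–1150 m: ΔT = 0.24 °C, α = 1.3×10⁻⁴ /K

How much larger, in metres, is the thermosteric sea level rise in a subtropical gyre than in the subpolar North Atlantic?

0.0566 m

A Layer 1: 180 × 3×10⁻⁴ × 0.45 = 0.02430 m
A 180–740 m: 560 × 0.59 × 2.4×10⁻⁴ = 0.079296 m
A total: 0.103596 m
B Layer 1: 0.41 × 290 × 1.7×10⁻⁴ = 0.020213 m
B Layer 2: 860 × 1.3×10⁻⁴ × 0.24 = 0.026832 m
B total: 0.047045 m
Difference: 0.103596 − 0.047045 = 0.056551 m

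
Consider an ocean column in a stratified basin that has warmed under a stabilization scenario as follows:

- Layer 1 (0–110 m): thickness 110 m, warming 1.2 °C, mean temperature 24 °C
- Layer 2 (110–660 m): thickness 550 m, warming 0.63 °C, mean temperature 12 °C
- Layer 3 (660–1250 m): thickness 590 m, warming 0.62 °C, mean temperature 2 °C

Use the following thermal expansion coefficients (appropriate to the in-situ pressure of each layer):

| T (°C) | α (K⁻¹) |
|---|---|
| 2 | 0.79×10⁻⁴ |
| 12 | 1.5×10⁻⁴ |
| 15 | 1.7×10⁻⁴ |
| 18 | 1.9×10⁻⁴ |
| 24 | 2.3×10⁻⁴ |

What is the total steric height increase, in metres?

about 0.111 m

Layer 1 at 24 °C → α = 2.3×10⁻⁴ K⁻¹
Layer 2 at 12 °C → α = 1.5×10⁻⁴ K⁻¹
Layer 3 at 2 °C → α = 0.79×10⁻⁴ K⁻¹
Layer 1: 2.3×10⁻⁴ × 1.2 × 110 = 0.03036 m
1.5×10⁻⁴ × 550 × 0.63 = 0.051975 m
0.79×10⁻⁴ × 590 × 0.62 = 0.0288982 m
Δh = 0.03036 + 0.051975 + 0.0288982 = 0.1112332 m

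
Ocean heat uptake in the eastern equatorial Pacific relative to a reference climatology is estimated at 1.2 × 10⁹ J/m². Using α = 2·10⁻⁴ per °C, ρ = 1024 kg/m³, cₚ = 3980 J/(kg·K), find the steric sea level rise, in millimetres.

Δh ≈ 58.9 mm

Δh = αQ/(ρcₚ) = 2×10⁻⁴ × 1.2×10⁹ / (1024 × 3980) ≈ 0.058888 m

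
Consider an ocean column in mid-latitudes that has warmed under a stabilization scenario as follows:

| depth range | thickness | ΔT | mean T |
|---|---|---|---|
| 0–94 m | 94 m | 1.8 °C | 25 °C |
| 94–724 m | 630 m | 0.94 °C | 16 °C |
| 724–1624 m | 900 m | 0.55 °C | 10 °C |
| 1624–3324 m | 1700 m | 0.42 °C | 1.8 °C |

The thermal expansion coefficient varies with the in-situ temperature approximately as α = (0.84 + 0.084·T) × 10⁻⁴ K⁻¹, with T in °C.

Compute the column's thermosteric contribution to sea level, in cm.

Δh ≈ 33.3 cm

Layer 1: α = (0.84 + 0.084×25)×10⁻⁴ = 2.94×10⁻⁴ K⁻¹
Layer 2: α = (0.84 + 0.084×16)×10⁻⁴ = 2.184×10⁻⁴ K⁻¹
Layer 3: α = (0.84 + 0.084×10)×10⁻⁴ = 1.68×10⁻⁴ K⁻¹
Layer 4: α = (0.84 + 0.084×1.8)×10⁻⁴ = 0.9912×10⁻⁴ K⁻¹
0–94 m: 1.8 × 94 × 2.94×10⁻⁴ = 0.0497448 m
Layer 2: 2.184×10⁻⁴ × 0.94 × 630 = 0.12933648 m
724–1624 m: 0.55 × 900 × 1.68×10⁻⁴ = 0.08316 m
1700 × 0.42 × 0.9912×10⁻⁴ = 0.07077168 m
Δh = 0.0497448 + 0.12933648 + 0.08316 + 0.07077168 = 0.33301296 m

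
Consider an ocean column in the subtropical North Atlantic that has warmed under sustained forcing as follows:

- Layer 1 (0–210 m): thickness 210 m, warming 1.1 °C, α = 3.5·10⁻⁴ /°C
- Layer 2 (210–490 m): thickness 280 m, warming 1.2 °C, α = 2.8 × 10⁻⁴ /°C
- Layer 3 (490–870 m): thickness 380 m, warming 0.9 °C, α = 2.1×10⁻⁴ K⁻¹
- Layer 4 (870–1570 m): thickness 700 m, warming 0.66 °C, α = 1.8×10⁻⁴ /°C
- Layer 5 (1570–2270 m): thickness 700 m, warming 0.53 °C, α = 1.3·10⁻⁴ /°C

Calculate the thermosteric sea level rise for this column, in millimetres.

378 mm of thermosteric rise

3.5×10⁻⁴ × 210 × 1.1 = 0.08085 m
Layer 2: 1.2 × 2.8×10⁻⁴ × 280 = 0.09408 m
2.1×10⁻⁴ × 380 × 0.9 = 0.07182 m
700 × 1.8×10⁻⁴ × 0.66 = 0.08316 m
1570–2270 m: 0.53 × 700 × 1.3×10⁻⁴ = 0.04823 m
Δh = 0.08085 + 0.09408 + 0.07182 + 0.08316 + 0.04823 = 0.37814 m ≈ 378 mm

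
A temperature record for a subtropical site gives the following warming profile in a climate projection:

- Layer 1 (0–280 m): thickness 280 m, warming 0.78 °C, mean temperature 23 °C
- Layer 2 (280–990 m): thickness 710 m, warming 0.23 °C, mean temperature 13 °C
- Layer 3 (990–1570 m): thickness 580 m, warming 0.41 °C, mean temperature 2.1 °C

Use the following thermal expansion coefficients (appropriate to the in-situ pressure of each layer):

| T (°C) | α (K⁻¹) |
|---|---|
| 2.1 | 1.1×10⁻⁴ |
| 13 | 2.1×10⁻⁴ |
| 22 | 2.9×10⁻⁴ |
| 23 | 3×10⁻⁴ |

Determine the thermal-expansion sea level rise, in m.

0.126 m of thermosteric rise

Layer 1 at 23 °C → α = 3×10⁻⁴ K⁻¹
Layer 2 at 13 °C → α = 2.1×10⁻⁴ K⁻¹
Layer 3 at 2.1 °C → α = 1.1×10⁻⁴ K⁻¹
Layer 1: 0.78 × 3×10⁻⁴ × 280 = 0.06552 m
0.23 × 710 × 2.1×10⁻⁴ = 0.034293 m
580 × 0.41 × 1.1×10⁻⁴ = 0.026158 m
Δh = 0.06552 + 0.034293 + 0.026158 = 0.125971 m ≈ 0.126 m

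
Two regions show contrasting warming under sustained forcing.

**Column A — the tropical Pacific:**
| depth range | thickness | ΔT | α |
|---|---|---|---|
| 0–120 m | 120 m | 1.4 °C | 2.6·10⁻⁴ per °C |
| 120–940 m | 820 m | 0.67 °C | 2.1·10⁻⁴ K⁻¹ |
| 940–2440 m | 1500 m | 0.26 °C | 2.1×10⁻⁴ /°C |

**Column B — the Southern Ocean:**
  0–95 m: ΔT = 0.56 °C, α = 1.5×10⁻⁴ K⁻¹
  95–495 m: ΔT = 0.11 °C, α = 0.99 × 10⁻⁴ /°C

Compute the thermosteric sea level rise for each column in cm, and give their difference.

Δh_A ≈ 24.1 cm, Δh_B ≈ 1.23 cm; difference ≈ 22.9 cm

A 0–120 m: 120 × 1.4 × 2.6×10⁻⁴ = 0.04368 m
A Layer 2: 2.1×10⁻⁴ × 0.67 × 820 = 0.115374 m
A 2.1×10⁻⁴ × 1500 × 0.26 = 0.08190 m
A total: 0.240954 m
B 0–95 m: 0.56 × 95 × 1.5×10⁻⁴ = 0.00798 m
B 95–495 m: 0.11 × 400 × 0.99×10⁻⁴ = 0.004356 m
B total: 0.012336 m
Difference: 0.240954 − 0.012336 = 0.228618 m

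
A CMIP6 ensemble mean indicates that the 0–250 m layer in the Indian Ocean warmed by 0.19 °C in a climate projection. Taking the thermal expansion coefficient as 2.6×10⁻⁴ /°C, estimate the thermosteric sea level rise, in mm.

12 mm

Δh = αΔT·H = 2.6×10⁻⁴ × 0.19 × 250 = 0.01235 m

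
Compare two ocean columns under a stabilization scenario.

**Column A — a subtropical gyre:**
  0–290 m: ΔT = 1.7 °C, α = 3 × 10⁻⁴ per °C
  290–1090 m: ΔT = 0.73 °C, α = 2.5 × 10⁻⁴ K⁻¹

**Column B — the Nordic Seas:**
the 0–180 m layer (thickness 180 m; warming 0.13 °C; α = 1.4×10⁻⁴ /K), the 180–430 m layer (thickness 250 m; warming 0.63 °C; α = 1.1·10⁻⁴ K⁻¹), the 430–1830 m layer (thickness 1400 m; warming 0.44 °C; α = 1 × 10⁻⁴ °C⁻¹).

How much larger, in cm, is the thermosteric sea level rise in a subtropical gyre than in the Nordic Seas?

21.2 cm larger

A Layer 1: 290 × 3×10⁻⁴ × 1.7 = 0.14790 m
A 290–1090 m: 800 × 0.73 × 2.5×10⁻⁴ = 0.14600 m
A total: 0.29390 m
B Layer 1: 180 × 0.13 × 1.4×10⁻⁴ = 0.003276 m
B 180–430 m: 250 × 1.1×10⁻⁴ × 0.63 = 0.017325 m
B 430–1830 m: 0.44 × 1400 × 1×10⁻⁴ = 0.06160 m
B total: 0.082201 m
Difference: 0.29390 − 0.082201 = 0.211699 m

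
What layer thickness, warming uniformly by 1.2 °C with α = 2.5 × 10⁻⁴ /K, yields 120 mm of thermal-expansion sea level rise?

H = Δh/(αΔT) = 0.12 / (2.5×10⁻⁴ × 1.2) = 400.0 m

400 m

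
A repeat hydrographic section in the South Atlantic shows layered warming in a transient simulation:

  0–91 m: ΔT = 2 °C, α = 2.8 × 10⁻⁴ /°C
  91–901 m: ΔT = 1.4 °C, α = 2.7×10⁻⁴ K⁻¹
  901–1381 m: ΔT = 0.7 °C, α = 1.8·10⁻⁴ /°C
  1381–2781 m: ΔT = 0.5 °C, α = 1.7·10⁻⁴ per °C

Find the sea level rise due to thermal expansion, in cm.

Δh = 53.7 cm

0–91 m: 91 × 2 × 2.8×10⁻⁴ = 0.05096 m
91–901 m: 2.7×10⁻⁴ × 1.4 × 810 = 0.30618 m
901–1381 m: 0.7 × 480 × 1.8×10⁻⁴ = 0.06048 m
1.7×10⁻⁴ × 0.5 × 1400 = 0.11900 m
Δh = 0.05096 + 0.30618 + 0.06048 + 0.11900 = 0.53662 m ≈ 53.7 cm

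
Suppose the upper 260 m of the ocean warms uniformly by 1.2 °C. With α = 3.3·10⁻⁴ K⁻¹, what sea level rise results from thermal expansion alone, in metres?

Δh = αΔT·H = 3.3×10⁻⁴ × 1.2 × 260 = 0.10296 m

Δh ≈ 0.103 m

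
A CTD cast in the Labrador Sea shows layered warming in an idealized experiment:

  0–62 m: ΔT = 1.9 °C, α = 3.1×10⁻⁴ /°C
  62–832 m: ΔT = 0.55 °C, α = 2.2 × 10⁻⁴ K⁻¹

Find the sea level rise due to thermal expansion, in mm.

0–62 m: 3.1×10⁻⁴ × 1.9 × 62 = 0.036518 m
Layer 2: 2.2×10⁻⁴ × 770 × 0.55 = 0.09317 m
Δh = 0.036518 + 0.09317 = 0.129688 m ≈ 130 mm

about 130 mm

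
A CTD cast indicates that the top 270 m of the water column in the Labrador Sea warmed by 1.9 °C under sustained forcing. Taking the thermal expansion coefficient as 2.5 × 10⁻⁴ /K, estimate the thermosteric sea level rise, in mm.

about 128 mm

Δh = αΔT·H = 2.5×10⁻⁴ × 1.9 × 270 = 0.12825 m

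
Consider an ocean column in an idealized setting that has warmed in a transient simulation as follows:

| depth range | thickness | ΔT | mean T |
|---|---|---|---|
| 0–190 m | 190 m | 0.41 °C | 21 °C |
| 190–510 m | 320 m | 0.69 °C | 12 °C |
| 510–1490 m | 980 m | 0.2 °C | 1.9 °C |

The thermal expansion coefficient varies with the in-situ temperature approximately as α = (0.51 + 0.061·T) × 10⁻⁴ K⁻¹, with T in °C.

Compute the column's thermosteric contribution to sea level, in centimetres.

Layer 1: α = (0.51 + 0.061×21)×10⁻⁴ = 1.791×10⁻⁴ K⁻¹
Layer 2: α = (0.51 + 0.061×12)×10⁻⁴ = 1.242×10⁻⁴ K⁻¹
Layer 3: α = (0.51 + 0.061×1.9)×10⁻⁴ = 0.6259×10⁻⁴ K⁻¹
190 × 1.791×10⁻⁴ × 0.41 = 0.01395189 m
Layer 2: 320 × 0.69 × 1.242×10⁻⁴ = 0.02742336 m
0.6259×10⁻⁴ × 0.2 × 980 = 0.01226764 m
Δh = 0.01395189 + 0.02742336 + 0.01226764 = 0.05364289 m

about 5.4 cm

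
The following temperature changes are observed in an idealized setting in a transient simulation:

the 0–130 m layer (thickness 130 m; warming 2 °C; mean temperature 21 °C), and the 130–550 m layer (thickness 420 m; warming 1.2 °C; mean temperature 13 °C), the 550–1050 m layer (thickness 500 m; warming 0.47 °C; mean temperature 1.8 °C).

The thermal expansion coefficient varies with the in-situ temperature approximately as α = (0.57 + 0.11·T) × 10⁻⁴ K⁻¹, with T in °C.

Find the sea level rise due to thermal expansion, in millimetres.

Δh ≈ 194 mm

Layer 1: α = (0.57 + 0.11×21)×10⁻⁴ = 2.88×10⁻⁴ K⁻¹
Layer 2: α = (0.57 + 0.11×13)×10⁻⁴ = 2×10⁻⁴ K⁻¹
Layer 3: α = (0.57 + 0.11×1.8)×10⁻⁴ = 0.768×10⁻⁴ K⁻¹
Layer 1: 2 × 2.88×10⁻⁴ × 130 = 0.07488 m
Layer 2: 420 × 1.2 × 2×10⁻⁴ = 0.10080 m
Layer 3: 0.47 × 0.768×10⁻⁴ × 500 = 0.018048 m
Δh = 0.07488 + 0.10080 + 0.018048 = 0.193728 m ≈ 194 mm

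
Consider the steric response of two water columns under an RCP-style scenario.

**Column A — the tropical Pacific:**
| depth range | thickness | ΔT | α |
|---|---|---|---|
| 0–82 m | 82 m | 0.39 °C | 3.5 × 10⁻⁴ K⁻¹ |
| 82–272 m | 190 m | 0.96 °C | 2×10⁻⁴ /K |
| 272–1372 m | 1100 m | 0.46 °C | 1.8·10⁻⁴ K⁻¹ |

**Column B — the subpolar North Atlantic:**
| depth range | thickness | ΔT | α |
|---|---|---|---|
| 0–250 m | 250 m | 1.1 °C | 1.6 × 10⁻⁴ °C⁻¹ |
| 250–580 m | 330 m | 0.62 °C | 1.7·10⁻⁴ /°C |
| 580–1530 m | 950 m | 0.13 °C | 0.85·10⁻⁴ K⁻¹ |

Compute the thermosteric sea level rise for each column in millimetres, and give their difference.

A Layer 1: 82 × 3.5×10⁻⁴ × 0.39 = 0.011193 m
A 2×10⁻⁴ × 0.96 × 190 = 0.03648 m
A 0.46 × 1100 × 1.8×10⁻⁴ = 0.09108 m
A total: 0.138753 m
B 0–250 m: 1.1 × 1.6×10⁻⁴ × 250 = 0.04400 m
B Layer 2: 330 × 1.7×10⁻⁴ × 0.62 = 0.034782 m
B 580–1530 m: 0.85×10⁻⁴ × 0.13 × 950 = 0.0104975 m
B total: 0.0892795 m
Difference: 0.138753 − 0.0892795 = 0.0494735 m

A: 139 mm; B: 89.3 mm; difference 49.5 mm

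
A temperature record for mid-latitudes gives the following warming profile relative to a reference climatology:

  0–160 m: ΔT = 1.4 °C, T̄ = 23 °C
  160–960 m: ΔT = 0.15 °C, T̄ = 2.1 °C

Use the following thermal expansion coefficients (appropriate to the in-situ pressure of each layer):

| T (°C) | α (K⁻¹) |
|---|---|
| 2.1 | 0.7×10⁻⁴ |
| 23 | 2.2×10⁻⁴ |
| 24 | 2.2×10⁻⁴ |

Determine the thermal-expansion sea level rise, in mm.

Layer 1 at 23 °C → α = 2.2×10⁻⁴ K⁻¹
Layer 2 at 2.1 °C → α = 0.7×10⁻⁴ K⁻¹
Layer 1: 160 × 2.2×10⁻⁴ × 1.4 = 0.04928 m
160–960 m: 0.15 × 800 × 0.7×10⁻⁴ = 0.00840 m
Δh = 0.04928 + 0.00840 = 0.05768 m ≈ 57.7 mm

57.7 mm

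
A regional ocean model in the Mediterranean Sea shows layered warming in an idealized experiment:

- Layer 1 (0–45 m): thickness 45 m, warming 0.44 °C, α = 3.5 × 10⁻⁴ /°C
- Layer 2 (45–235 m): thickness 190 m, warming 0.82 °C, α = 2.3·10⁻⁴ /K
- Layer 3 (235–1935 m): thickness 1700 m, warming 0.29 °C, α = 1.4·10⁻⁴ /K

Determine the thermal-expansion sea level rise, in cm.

Δh = 11 cm

0–45 m: 3.5×10⁻⁴ × 45 × 0.44 = 0.00693 m
Layer 2: 2.3×10⁻⁴ × 0.82 × 190 = 0.035834 m
235–1935 m: 0.29 × 1.4×10⁻⁴ × 1700 = 0.06902 m
Δh = 0.00693 + 0.035834 + 0.06902 = 0.111784 m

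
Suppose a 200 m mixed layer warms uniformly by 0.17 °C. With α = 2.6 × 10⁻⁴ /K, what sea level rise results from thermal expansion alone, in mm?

8.84 mm

Δh = αΔT·H = 2.6×10⁻⁴ × 0.17 × 200 = 0.00884 m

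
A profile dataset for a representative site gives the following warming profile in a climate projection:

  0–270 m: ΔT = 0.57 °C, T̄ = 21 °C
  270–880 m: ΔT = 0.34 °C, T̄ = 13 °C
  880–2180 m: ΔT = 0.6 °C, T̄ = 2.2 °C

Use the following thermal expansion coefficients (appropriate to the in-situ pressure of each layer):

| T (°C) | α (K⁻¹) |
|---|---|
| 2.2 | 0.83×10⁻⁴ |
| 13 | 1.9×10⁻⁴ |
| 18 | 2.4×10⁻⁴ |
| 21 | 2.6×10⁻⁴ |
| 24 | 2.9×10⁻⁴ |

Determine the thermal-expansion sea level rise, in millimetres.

Layer 1 at 21 °C → α = 2.6×10⁻⁴ K⁻¹
Layer 2 at 13 °C → α = 1.9×10⁻⁴ K⁻¹
Layer 3 at 2.2 °C → α = 0.83×10⁻⁴ K⁻¹
0–270 m: 270 × 2.6×10⁻⁴ × 0.57 = 0.040014 m
1.9×10⁻⁴ × 610 × 0.34 = 0.039406 m
880–2180 m: 0.6 × 0.83×10⁻⁴ × 1300 = 0.06474 m
Δh = 0.040014 + 0.039406 + 0.06474 = 0.14416 m

about 140 mm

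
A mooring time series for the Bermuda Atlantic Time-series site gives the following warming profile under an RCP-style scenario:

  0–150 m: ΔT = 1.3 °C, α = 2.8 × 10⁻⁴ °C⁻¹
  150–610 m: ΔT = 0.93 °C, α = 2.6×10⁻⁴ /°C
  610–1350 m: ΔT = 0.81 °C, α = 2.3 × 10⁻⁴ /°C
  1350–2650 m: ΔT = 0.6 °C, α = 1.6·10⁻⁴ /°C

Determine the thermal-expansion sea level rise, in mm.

about 428 mm

0–150 m: 150 × 2.8×10⁻⁴ × 1.3 = 0.05460 m
150–610 m: 460 × 0.93 × 2.6×10⁻⁴ = 0.111228 m
Layer 3: 2.3×10⁻⁴ × 740 × 0.81 = 0.137862 m
Layer 4: 1300 × 0.6 × 1.6×10⁻⁴ = 0.12480 m
Δh = 0.05460 + 0.111228 + 0.137862 + 0.12480 = 0.42849 m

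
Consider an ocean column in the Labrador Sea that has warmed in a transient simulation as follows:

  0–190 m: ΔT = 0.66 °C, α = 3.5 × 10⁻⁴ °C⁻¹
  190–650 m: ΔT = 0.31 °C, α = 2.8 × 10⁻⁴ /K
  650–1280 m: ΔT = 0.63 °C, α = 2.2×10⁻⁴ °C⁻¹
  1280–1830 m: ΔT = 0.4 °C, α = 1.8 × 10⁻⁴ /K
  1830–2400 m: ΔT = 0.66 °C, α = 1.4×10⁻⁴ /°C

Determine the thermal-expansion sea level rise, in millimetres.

263 mm of thermosteric rise

0–190 m: 190 × 3.5×10⁻⁴ × 0.66 = 0.04389 m
Layer 2: 2.8×10⁻⁴ × 460 × 0.31 = 0.039928 m
0.63 × 630 × 2.2×10⁻⁴ = 0.087318 m
1280–1830 m: 1.8×10⁻⁴ × 550 × 0.4 = 0.03960 m
Layer 5: 0.66 × 1.4×10⁻⁴ × 570 = 0.052668 m
Δh = 0.04389 + 0.039928 + 0.087318 + 0.03960 + 0.052668 = 0.263404 m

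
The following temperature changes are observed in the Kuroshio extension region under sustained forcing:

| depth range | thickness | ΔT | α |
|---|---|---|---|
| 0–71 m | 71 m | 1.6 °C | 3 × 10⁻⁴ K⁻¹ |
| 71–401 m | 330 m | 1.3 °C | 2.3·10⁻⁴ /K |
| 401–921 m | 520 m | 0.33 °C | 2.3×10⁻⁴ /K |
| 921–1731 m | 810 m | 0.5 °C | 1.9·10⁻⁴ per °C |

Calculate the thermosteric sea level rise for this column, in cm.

Δh ≈ 25 cm

Layer 1: 3×10⁻⁴ × 1.6 × 71 = 0.03408 m
330 × 1.3 × 2.3×10⁻⁴ = 0.09867 m
Layer 3: 2.3×10⁻⁴ × 0.33 × 520 = 0.039468 m
1.9×10⁻⁴ × 0.5 × 810 = 0.07695 m
Δh = 0.03408 + 0.09867 + 0.039468 + 0.07695 = 0.249168 m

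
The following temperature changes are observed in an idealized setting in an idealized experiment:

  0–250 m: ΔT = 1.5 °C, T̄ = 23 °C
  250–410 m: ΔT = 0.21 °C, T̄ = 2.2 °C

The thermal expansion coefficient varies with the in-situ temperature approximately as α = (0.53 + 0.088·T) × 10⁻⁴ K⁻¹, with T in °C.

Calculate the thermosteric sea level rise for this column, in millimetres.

Layer 1: α = (0.53 + 0.088×23)×10⁻⁴ = 2.554×10⁻⁴ K⁻¹
Layer 2: α = (0.53 + 0.088×2.2)×10⁻⁴ = 0.7236×10⁻⁴ K⁻¹
1.5 × 250 × 2.554×10⁻⁴ = 0.095775 m
Layer 2: 0.7236×10⁻⁴ × 0.21 × 160 = 0.002431296 m
Δh = 0.095775 + 0.002431296 = 0.098206296 m

98.2 mm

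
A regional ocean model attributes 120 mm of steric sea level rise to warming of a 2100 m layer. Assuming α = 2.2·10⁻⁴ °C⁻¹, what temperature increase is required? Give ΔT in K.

ΔT = Δh/(αH) = 0.12 / (2.2×10⁻⁴ × 2100) ≈ 0.2597 K

about 0.260 K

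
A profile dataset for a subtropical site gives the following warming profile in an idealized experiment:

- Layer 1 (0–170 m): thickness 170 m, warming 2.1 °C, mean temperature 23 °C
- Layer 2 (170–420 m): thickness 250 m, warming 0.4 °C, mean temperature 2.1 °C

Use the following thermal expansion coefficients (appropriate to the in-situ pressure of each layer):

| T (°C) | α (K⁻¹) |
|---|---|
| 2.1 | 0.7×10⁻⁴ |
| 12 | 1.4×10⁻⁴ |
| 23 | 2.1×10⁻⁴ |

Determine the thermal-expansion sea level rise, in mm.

Δh = 82 mm

Layer 1 at 23 °C → α = 2.1×10⁻⁴ K⁻¹
Layer 2 at 2.1 °C → α = 0.7×10⁻⁴ K⁻¹
0–170 m: 2.1 × 2.1×10⁻⁴ × 170 = 0.07497 m
Layer 2: 0.4 × 250 × 0.7×10⁻⁴ = 0.00700 m
Δh = 0.07497 + 0.00700 = 0.08197 m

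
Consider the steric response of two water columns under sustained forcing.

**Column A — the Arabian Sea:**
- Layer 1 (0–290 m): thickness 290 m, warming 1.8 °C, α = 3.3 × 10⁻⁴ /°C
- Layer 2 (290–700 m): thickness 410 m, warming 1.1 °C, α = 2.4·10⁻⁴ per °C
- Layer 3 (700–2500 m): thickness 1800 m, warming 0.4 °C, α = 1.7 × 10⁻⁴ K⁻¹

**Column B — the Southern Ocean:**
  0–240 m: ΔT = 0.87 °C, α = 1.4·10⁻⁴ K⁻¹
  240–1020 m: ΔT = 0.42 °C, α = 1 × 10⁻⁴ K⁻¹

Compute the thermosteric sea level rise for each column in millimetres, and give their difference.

Δh_A ≈ 400 mm, Δh_B ≈ 62 mm; difference ≈ 340 mm

A Layer 1: 1.8 × 290 × 3.3×10⁻⁴ = 0.17226 m
A 410 × 2.4×10⁻⁴ × 1.1 = 0.10824 m
A Layer 3: 1.7×10⁻⁴ × 1800 × 0.4 = 0.12240 m
A total: 0.40290 m
B 0–240 m: 0.87 × 1.4×10⁻⁴ × 240 = 0.029232 m
B 240–1020 m: 1×10⁻⁴ × 780 × 0.42 = 0.03276 m
B total: 0.061992 m
Difference: 0.40290 − 0.061992 = 0.340908 m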